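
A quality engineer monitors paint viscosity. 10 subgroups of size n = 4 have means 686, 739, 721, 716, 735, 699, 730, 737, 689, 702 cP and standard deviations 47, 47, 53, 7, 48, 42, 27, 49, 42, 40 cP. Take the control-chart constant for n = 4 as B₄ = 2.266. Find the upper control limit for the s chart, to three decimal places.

91.093

s̄ = (47 + 47 + 53 + 7 + 48 + 42 + 27 + 49 + 42 + 40) / 10 = 40.2000
UCL_s = B₄·s̄ = 2.266 × 40.2000 = 91.0932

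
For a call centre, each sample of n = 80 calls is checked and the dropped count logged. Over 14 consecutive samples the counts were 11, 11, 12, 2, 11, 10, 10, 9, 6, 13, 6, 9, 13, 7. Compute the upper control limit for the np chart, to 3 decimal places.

17.881

p̄ = Σdᵢ / (k·n) = 130 / (14 × 80) = 0.11607
UCL = np̄ + 3·√(np̄(1−p̄)) = 9.2857 + 3 × √(9.2857×0.88393) = 9.2857 + 3 × 2.8649 = 17.8805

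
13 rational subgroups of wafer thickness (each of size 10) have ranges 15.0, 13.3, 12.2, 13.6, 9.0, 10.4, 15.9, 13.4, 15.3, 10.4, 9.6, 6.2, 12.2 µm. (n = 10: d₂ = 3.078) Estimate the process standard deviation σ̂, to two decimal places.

R̄ = (15.0 + 13.3 + 12.2 + 13.6 + 9.0 + 10.4 + 15.9 + 13.4 + 15.3 + 10.4 + 9.6 + 6.2 + 12.2) / 13 = 12.0385
σ̂ = R̄ / d₂ = 12.0385 / 3.078 = 3.9111

3.91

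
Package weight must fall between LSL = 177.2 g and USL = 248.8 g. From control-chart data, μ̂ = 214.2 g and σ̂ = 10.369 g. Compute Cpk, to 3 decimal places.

1.112

Cpu = (USL − μ̂) / (3σ̂) = (248.8 − 214.2) / (3 × 10.369) = 1.1123; Cpl = (μ̂ − LSL) / (3σ̂) = (214.2 − 177.2) / (3 × 10.369) = 1.1894; Cpk = min(Cpu, Cpl) = 1.1123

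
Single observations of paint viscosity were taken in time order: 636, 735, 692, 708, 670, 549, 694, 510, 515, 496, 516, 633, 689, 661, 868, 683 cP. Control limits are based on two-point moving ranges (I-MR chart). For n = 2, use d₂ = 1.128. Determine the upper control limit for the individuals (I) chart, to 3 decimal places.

X̄ = (636 + 735 + 692 + 708 + 670 + 549 + 694 + 510 + 515 + 496 + 516 + 633 + 689 + 661 + 868 + 683) / 16 = 640.9375
Moving ranges: 99, 43, 16, 38, 121, 145, 184, 5, 19, 20, 117, 56, 28, 207, 185; M̄R̄ = 1283.0000 / 15 = 85.5333
UCL = X̄ + 3·M̄R̄/d₂ = 640.9375 + 3 × 85.5333 / 1.128 = 868.4198

868.420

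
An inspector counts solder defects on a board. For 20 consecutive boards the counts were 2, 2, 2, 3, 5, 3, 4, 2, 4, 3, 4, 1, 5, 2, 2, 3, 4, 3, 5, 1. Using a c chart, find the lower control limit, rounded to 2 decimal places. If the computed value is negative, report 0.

0.00

c̄ = (2 + 2 + 2 + 3 + 5 + 3 + 4 + 2 + 4 + 3 + 4 + 1 + 5 + 2 + 2 + 3 + 4 + 3 + 5 + 1) / 20 = 60 / 20 = 3.0000
LCL = c̄ − 3√c̄ = 3.0000 − 3 × 1.7321 = -2.1962 → 0 (cannot be negative)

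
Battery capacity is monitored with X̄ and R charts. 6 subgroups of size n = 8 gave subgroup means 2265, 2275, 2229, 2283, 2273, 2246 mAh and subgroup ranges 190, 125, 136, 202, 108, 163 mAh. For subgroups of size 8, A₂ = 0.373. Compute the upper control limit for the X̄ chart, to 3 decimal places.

2319.275

X̄̄ = (2265 + 2275 + 2229 + 2283 + 2273 + 2246) / 6 = 13571.0000 / 6 = 2261.8333
R̄ = (190 + 125 + 136 + 202 + 108 + 163) / 6 = 924.0000 / 6 = 154.0000
UCL = X̄̄ + A₂·R̄ = 2261.8333 + 0.373 × 154.0000 = 2319.2753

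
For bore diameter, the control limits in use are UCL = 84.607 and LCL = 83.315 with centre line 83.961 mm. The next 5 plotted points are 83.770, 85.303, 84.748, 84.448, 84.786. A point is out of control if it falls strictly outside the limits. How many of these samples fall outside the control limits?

Compare each point to [83.315, 84.607]: sample 2 = 85.303 > UCL; sample 3 = 84.748 > UCL; sample 5 = 84.786 > UCL.

3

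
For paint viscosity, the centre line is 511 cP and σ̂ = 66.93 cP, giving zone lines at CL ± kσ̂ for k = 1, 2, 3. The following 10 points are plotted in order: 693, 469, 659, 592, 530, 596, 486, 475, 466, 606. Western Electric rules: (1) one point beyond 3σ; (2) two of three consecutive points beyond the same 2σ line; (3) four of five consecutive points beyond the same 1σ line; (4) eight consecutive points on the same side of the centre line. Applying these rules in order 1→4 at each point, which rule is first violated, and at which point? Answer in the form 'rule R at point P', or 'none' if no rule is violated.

Zone of each point (C = within 1σ̂, B = 1σ̂–2σ̂, A = 2σ̂–3σ̂, * = beyond 3σ̂; sign = side of CL): 1:+A, 2:-C, 3:+A, 4:+B, 5:+C, 6:+B, 7:-C, 8:-C, 9:-C, 10:+B
Rule 2 (two of three consecutive points beyond the same 2σ limit) is satisfied at point 3.

rule 2 at point 3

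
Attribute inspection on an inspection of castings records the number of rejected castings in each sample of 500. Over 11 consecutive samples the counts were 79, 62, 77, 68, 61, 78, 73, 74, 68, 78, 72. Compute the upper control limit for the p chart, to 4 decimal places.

p̄ = Σdᵢ / (k·n) = 790 / (11 × 500) = 0.14364
UCL = p̄ + 3·√(p̄(1−p̄)/n) = 0.14364 + 3 × √(0.14364×0.85636/500) = 0.14364 + 3 × 0.01568 = 0.19069

0.1907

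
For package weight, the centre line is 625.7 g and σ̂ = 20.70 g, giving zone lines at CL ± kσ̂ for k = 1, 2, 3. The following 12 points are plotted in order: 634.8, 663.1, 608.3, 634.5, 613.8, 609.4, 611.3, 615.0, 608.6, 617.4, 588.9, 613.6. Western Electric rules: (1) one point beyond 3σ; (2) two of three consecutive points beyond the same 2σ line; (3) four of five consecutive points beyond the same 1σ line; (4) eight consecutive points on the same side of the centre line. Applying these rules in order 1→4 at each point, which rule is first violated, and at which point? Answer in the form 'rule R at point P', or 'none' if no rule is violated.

Zone of each point (C = within 1σ̂, B = 1σ̂–2σ̂, A = 2σ̂–3σ̂, * = beyond 3σ̂; sign = side of CL): 1:+C, 2:+B, 3:-C, 4:+C, 5:-C, 6:-C, 7:-C, 8:-C, 9:-C, 10:-C, 11:-B, 12:-C
Rule 4 (eight consecutive points on the same side of the centre line) is satisfied at point 12.

rule 4 at point 12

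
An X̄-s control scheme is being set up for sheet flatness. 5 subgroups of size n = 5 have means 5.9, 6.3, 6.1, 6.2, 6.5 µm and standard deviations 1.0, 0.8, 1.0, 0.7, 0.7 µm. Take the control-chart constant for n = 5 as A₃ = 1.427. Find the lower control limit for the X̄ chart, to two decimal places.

X̄̄ = (5.9 + 6.3 + 6.1 + 6.2 + 6.5) / 5 = 6.2000
s̄ = (1.0 + 0.8 + 1.0 + 0.7 + 0.7) / 5 = 0.8400
LCL = X̄̄ − A₃·s̄ = 6.2000 − 1.427 × 0.8400 = 5.0013

5.00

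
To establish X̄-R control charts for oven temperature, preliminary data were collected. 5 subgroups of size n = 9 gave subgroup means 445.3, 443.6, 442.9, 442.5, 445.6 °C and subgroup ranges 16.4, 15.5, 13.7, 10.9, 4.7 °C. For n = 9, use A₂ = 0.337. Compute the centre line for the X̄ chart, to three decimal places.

X̄̄ = (445.3 + 443.6 + 442.9 + 442.5 + 445.6) / 5 = 2219.9000 / 5 = 443.9800
CL = X̄̄ = 443.9800

443.980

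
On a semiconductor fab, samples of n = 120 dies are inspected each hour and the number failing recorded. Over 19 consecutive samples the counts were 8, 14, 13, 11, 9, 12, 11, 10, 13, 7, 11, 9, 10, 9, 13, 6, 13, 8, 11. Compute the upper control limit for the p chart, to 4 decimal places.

0.1640

p̄ = Σdᵢ / (k·n) = 198 / (19 × 120) = 0.08684
UCL = p̄ + 3·√(p̄(1−p̄)/n) = 0.08684 + 3 × √(0.08684×0.91316/120) = 0.08684 + 3 × 0.02571 = 0.16396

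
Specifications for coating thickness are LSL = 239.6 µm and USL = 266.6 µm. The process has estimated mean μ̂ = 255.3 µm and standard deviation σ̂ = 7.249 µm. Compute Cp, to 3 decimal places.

Cp = (USL − LSL) / (6σ̂) = (266.6 − 239.6) / (6 × 7.249) = 27.0000 / 43.4940 = 0.6208

0.621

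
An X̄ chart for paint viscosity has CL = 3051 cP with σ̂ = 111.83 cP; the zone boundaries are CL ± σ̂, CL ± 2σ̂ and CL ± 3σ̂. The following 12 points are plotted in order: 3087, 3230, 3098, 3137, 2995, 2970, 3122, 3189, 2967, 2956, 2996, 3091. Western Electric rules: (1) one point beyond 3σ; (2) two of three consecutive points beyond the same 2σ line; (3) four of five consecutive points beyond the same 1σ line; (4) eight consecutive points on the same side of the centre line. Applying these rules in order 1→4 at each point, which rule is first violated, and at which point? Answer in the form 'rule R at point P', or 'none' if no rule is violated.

Zone of each point (C = within 1σ̂, B = 1σ̂–2σ̂, A = 2σ̂–3σ̂, * = beyond 3σ̂; sign = side of CL): 1:+C, 2:+B, 3:+C, 4:+C, 5:-C, 6:-C, 7:+C, 8:+B, 9:-C, 10:-C, 11:-C, 12:+C
No rule fires across all 12 points.

none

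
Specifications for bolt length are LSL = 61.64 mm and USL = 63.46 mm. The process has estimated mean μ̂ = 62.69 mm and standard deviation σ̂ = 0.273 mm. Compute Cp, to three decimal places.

Cp = (USL − LSL) / (6σ̂) = (63.46 − 61.64) / (6 × 0.273) = 1.8200 / 1.6380 = 1.1111

1.111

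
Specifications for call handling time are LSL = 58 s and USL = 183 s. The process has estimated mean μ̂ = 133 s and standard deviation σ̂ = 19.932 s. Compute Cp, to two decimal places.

Cp = (USL − LSL) / (6σ̂) = (183 − 58) / (6 × 19.932) = 125.0000 / 119.5920 = 1.0452

1.05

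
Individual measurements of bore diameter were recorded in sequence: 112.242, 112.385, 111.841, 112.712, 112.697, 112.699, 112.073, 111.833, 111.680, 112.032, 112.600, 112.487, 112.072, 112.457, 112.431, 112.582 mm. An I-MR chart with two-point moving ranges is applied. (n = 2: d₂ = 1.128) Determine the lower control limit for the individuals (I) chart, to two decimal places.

X̄ = (112.242 + 112.385 + 111.841 + 112.712 + 112.697 + 112.699 + 112.073 + 111.833 + 111.680 + 112.032 + 112.600 + 112.487 + 112.072 + 112.457 + 112.431 + 112.582) / 16 = 112.3014
Moving ranges: 0.143, 0.544, 0.871, 0.015, 0.002, 0.626, 0.240, 0.153, 0.352, 0.568, 0.113, 0.415, 0.385, 0.026, 0.151; M̄R̄ = 4.6040 / 15 = 0.3069
LCL = X̄ − 3·M̄R̄/d₂ = 112.3014 − 3 × 0.3069 / 1.128 = 111.4851

111.49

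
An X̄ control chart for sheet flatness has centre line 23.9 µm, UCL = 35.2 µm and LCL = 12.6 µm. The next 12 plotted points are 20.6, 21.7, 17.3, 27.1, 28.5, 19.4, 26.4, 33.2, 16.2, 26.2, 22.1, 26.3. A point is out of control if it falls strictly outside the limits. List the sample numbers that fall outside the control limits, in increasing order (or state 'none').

none

All 12 points lie within [12.6, 35.2].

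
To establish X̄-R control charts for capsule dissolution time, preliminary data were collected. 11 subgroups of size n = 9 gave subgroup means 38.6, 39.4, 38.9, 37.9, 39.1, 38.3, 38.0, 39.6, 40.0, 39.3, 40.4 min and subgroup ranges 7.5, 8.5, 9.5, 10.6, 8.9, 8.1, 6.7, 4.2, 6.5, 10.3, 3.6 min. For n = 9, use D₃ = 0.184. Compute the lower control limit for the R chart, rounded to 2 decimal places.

1.41

R̄ = (7.5 + 8.5 + 9.5 + 10.6 + 8.9 + 8.1 + 6.7 + 4.2 + 6.5 + 10.3 + 3.6) / 11 = 84.4000 / 11 = 7.6727
LCL_R = D₃·R̄ = 0.184 × 7.6727 = 1.4118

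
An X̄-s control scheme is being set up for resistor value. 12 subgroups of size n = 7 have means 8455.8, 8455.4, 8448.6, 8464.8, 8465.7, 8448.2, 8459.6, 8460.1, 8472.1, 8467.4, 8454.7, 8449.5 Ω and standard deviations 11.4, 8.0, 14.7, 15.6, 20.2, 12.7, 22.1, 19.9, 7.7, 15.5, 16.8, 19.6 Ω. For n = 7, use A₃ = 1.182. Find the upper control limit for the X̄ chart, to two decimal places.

X̄̄ = (8455.8 + 8455.4 + 8448.6 + 8464.8 + 8465.7 + 8448.2 + 8459.6 + 8460.1 + 8472.1 + 8467.4 + 8454.7 + 8449.5) / 12 = 8458.4917
s̄ = (11.4 + 8.0 + 14.7 + 15.6 + 20.2 + 12.7 + 22.1 + 19.9 + 7.7 + 15.5 + 16.8 + 19.6) / 12 = 15.3500
UCL = X̄̄ + A₃·s̄ = 8458.4917 + 1.182 × 15.3500 = 8476.6354

8476.64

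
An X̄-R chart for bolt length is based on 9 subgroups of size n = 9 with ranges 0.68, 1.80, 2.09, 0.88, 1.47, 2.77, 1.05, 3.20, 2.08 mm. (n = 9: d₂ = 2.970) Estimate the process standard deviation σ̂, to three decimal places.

R̄ = (0.68 + 1.80 + 2.09 + 0.88 + 1.47 + 2.77 + 1.05 + 3.20 + 2.08) / 9 = 1.7800
σ̂ = R̄ / d₂ = 1.7800 / 2.970 = 0.5993

0.599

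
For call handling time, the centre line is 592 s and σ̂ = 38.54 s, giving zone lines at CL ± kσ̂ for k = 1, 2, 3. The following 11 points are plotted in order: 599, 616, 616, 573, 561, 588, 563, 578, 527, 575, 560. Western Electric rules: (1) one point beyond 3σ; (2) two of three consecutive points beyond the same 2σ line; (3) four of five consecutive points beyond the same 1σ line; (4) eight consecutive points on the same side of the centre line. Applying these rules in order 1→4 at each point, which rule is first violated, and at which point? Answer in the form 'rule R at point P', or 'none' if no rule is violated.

rule 4 at point 11

Zone of each point (C = within 1σ̂, B = 1σ̂–2σ̂, A = 2σ̂–3σ̂, * = beyond 3σ̂; sign = side of CL): 1:+C, 2:+C, 3:+C, 4:-C, 5:-C, 6:-C, 7:-C, 8:-C, 9:-B, 10:-C, 11:-C
Rule 4 (eight consecutive points on the same side of the centre line) is satisfied at point 11.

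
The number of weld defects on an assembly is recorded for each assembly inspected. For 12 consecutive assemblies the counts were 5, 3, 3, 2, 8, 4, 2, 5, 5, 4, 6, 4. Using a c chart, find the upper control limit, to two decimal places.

10.43

c̄ = (5 + 3 + 3 + 2 + 8 + 4 + 2 + 5 + 5 + 4 + 6 + 4) / 12 = 51 / 12 = 4.2500
UCL = c̄ + 3√c̄ = 4.2500 + 3 × √4.2500 = 4.2500 + 3 × 2.0616 = 10.4347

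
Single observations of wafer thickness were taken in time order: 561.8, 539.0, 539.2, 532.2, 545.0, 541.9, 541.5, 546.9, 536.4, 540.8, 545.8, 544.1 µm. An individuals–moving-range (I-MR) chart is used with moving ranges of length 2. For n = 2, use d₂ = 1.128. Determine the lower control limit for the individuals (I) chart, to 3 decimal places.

525.161

X̄ = (561.8 + 539.0 + 539.2 + 532.2 + 545.0 + 541.9 + 541.5 + 546.9 + 536.4 + 540.8 + 545.8 + 544.1) / 12 = 542.8833
Moving ranges: 22.8, 0.2, 7.0, 12.8, 3.1, 0.4, 5.4, 10.5, 4.4, 5.0, 1.7; M̄R̄ = 73.3000 / 11 = 6.6636
LCL = X̄ − 3·M̄R̄/d₂ = 542.8833 − 3 × 6.6636 / 1.128 = 525.1609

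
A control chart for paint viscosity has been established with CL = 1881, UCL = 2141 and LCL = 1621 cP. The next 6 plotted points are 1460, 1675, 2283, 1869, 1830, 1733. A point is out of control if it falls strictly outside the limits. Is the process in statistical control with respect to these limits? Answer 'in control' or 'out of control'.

Compare each point to [1621, 2141]: sample 1 = 1460 < LCL; sample 3 = 2283 > UCL.

out of control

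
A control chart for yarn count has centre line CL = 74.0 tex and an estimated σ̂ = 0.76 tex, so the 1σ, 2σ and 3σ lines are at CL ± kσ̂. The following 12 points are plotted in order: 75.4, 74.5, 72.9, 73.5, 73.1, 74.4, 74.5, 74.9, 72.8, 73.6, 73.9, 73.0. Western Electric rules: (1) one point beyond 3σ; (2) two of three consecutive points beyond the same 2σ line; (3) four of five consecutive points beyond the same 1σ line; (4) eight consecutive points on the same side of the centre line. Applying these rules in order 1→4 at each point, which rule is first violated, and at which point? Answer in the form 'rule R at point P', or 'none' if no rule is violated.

none

Zone of each point (C = within 1σ̂, B = 1σ̂–2σ̂, A = 2σ̂–3σ̂, * = beyond 3σ̂; sign = side of CL): 1:+B, 2:+C, 3:-B, 4:-C, 5:-B, 6:+C, 7:+C, 8:+B, 9:-B, 10:-C, 11:-C, 12:-B
No rule fires across all 12 points.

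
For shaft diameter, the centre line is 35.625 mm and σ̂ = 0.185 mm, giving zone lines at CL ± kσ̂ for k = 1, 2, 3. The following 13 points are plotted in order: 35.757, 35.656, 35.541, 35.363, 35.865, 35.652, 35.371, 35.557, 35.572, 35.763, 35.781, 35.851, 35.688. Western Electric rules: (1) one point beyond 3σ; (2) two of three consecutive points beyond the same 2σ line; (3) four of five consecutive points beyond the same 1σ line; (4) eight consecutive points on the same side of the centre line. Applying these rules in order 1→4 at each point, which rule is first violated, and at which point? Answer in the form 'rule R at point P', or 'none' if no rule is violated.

Zone of each point (C = within 1σ̂, B = 1σ̂–2σ̂, A = 2σ̂–3σ̂, * = beyond 3σ̂; sign = side of CL): 1:+C, 2:+C, 3:-C, 4:-B, 5:+B, 6:+C, 7:-B, 8:-C, 9:-C, 10:+C, 11:+C, 12:+B, 13:+C
No rule fires across all 13 points.

none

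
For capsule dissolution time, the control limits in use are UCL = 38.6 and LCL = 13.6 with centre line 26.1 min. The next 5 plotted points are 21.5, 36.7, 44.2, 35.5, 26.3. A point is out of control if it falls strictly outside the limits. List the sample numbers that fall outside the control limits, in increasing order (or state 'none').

3

Compare each point to [13.6, 38.6]: sample 3 = 44.2 > UCL.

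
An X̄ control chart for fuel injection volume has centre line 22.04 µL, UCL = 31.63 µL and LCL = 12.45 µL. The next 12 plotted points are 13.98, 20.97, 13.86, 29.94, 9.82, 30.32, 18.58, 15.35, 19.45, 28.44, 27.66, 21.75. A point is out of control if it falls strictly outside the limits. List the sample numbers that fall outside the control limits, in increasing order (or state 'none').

Compare each point to [12.45, 31.63]: sample 5 = 9.82 < LCL.

5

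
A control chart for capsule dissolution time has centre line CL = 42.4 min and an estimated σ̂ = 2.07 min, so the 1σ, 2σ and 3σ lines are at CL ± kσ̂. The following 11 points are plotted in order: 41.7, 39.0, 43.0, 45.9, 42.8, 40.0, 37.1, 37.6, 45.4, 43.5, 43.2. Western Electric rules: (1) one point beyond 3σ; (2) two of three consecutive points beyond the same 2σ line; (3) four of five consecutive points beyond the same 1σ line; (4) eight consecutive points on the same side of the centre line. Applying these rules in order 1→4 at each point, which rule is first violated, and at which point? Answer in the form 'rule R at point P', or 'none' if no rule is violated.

Zone of each point (C = within 1σ̂, B = 1σ̂–2σ̂, A = 2σ̂–3σ̂, * = beyond 3σ̂; sign = side of CL): 1:-C, 2:-B, 3:+C, 4:+B, 5:+C, 6:-B, 7:-A, 8:-A, 9:+B, 10:+C, 11:+C
Rule 2 (two of three consecutive points beyond the same 2σ limit) is satisfied at point 8.

rule 2 at point 8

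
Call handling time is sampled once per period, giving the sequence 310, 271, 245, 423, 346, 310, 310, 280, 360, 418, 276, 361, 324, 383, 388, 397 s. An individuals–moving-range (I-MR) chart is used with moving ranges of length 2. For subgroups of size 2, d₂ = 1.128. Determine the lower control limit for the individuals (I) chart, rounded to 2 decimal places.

184.97

X̄ = (310 + 271 + 245 + 423 + 346 + 310 + 310 + 280 + 360 + 418 + 276 + 361 + 324 + 383 + 388 + 397) / 16 = 337.6250
Moving ranges: 39, 26, 178, 77, 36, 0, 30, 80, 58, 142, 85, 37, 59, 5, 9; M̄R̄ = 861.0000 / 15 = 57.4000
LCL = X̄ − 3·M̄R̄/d₂ = 337.6250 − 3 × 57.4000 / 1.128 = 184.9654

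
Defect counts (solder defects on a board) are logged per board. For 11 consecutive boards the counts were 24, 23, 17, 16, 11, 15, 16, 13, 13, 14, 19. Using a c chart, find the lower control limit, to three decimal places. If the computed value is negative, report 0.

4.285

c̄ = (24 + 23 + 17 + 16 + 11 + 15 + 16 + 13 + 13 + 14 + 19) / 11 = 181 / 11 = 16.4545
LCL = c̄ − 3√c̄ = 16.4545 − 3 × 4.0564 = 4.2853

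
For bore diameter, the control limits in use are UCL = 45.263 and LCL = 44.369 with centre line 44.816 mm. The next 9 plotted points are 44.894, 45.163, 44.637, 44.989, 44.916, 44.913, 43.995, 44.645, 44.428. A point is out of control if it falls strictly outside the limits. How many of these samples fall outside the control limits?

Compare each point to [44.369, 45.263]: sample 7 = 43.995 < LCL.

1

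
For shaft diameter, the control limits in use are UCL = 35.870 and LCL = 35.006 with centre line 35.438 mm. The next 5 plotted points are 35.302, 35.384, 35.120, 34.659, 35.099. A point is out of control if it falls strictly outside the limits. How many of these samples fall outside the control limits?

Compare each point to [35.006, 35.870]: sample 4 = 34.659 < LCL.

1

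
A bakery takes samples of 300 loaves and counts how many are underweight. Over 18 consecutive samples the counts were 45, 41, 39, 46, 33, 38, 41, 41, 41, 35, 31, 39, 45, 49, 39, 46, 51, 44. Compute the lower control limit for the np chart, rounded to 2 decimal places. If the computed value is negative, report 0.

23.42

p̄ = Σdᵢ / (k·n) = 744 / (18 × 300) = 0.13778
LCL = np̄ − 3·√(np̄(1−p̄)) = 41.3333 − 3 × 5.9698 = 23.4239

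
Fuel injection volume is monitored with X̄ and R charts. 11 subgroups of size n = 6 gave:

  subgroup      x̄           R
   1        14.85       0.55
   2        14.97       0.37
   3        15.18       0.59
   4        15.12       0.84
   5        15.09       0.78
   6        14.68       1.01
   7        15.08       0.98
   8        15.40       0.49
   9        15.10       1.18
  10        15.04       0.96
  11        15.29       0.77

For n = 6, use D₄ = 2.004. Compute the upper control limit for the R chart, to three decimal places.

R̄ = (0.55 + 0.37 + 0.59 + 0.84 + 0.78 + 1.01 + 0.98 + 0.49 + 1.18 + 0.96 + 0.77) / 11 = 8.5200 / 11 = 0.7745
UCL_R = D₄·R̄ = 2.004 × 0.7745 = 1.5522

1.552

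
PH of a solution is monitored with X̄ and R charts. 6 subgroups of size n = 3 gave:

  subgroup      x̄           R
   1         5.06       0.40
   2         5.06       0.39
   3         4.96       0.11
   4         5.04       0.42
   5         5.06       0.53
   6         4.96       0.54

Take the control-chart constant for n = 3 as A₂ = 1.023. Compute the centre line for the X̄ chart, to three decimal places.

5.023

X̄̄ = (5.06 + 5.06 + 4.96 + 5.04 + 5.06 + 4.96) / 6 = 30.1400 / 6 = 5.0233
CL = X̄̄ = 5.0233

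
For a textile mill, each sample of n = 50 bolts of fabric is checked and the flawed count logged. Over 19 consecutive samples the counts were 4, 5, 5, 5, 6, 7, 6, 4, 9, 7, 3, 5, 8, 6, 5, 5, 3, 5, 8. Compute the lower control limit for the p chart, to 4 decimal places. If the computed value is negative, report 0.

p̄ = Σdᵢ / (k·n) = 106 / (19 × 50) = 0.11158
LCL = p̄ − 3·√(p̄(1−p̄)/n) = 0.11158 − 3 × 0.04453 = -0.02200 → 0 (negative, so LCL = 0)

0.0000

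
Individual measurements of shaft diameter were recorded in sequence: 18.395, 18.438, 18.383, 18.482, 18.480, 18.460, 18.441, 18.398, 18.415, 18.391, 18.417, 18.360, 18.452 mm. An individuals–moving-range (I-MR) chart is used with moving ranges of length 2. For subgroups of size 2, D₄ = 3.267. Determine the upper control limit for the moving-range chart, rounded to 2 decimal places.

0.14

Moving ranges: 0.043, 0.055, 0.099, 0.002, 0.020, 0.019, 0.043, 0.017, 0.024, 0.026, 0.057, 0.092; M̄R̄ = 0.4970 / 12 = 0.0414
UCL_MR = D₄·M̄R̄ = 3.267 × 0.0414 = 0.1353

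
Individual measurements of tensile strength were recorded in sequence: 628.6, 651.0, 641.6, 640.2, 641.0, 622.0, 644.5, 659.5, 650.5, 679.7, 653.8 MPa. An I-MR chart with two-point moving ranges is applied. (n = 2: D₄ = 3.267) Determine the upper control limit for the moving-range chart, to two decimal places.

50.51

Moving ranges: 22.4, 9.4, 1.4, 0.8, 19.0, 22.5, 15.0, 9.0, 29.2, 25.9; M̄R̄ = 154.6000 / 10 = 15.4600
UCL_MR = D₄·M̄R̄ = 3.267 × 15.4600 = 50.5078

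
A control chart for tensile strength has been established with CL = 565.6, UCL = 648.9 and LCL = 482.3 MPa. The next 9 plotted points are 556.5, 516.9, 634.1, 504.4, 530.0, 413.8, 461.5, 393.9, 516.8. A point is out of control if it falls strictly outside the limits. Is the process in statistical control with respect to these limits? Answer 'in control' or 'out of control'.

out of control

Compare each point to [482.3, 648.9]: sample 6 = 413.8 < LCL; sample 7 = 461.5 < LCL; sample 8 = 393.9 < LCL.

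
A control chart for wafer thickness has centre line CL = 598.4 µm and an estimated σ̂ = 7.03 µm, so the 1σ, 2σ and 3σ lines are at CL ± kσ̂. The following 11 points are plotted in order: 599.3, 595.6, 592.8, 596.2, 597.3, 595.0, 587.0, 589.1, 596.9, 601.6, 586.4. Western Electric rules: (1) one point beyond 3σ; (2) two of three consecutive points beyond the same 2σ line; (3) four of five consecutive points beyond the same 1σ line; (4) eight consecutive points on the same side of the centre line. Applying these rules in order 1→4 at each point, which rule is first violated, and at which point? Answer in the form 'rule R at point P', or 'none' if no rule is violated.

rule 4 at point 9

Zone of each point (C = within 1σ̂, B = 1σ̂–2σ̂, A = 2σ̂–3σ̂, * = beyond 3σ̂; sign = side of CL): 1:+C, 2:-C, 3:-C, 4:-C, 5:-C, 6:-C, 7:-B, 8:-B, 9:-C, 10:+C, 11:-B
Rule 4 (eight consecutive points on the same side of the centre line) is satisfied at point 9.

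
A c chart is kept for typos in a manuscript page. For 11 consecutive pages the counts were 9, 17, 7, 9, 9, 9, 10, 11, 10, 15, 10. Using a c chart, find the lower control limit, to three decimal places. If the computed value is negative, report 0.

0.803

c̄ = (9 + 17 + 7 + 9 + 9 + 9 + 10 + 11 + 10 + 15 + 10) / 11 = 116 / 11 = 10.5455
LCL = c̄ − 3√c̄ = 10.5455 − 3 × 3.2474 = 0.8033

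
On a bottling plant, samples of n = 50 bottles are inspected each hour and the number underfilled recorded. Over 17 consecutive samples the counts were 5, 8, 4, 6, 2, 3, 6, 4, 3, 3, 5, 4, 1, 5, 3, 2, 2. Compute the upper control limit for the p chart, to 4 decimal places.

0.1912

p̄ = Σdᵢ / (k·n) = 66 / (17 × 50) = 0.07765
UCL = p̄ + 3·√(p̄(1−p̄)/n) = 0.07765 + 3 × √(0.07765×0.92235/50) = 0.07765 + 3 × 0.03785 = 0.19119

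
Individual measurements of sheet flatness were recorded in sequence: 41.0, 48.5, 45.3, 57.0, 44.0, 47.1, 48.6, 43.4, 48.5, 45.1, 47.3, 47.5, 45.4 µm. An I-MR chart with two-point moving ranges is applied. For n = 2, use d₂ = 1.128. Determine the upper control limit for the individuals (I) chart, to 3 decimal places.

59.722

X̄ = (41.0 + 48.5 + 45.3 + 57.0 + 44.0 + 47.1 + 48.6 + 43.4 + 48.5 + 45.1 + 47.3 + 47.5 + 45.4) / 13 = 46.8231
Moving ranges: 7.5, 3.2, 11.7, 13.0, 3.1, 1.5, 5.2, 5.1, 3.4, 2.2, 0.2, 2.1; M̄R̄ = 58.2000 / 12 = 4.8500
UCL = X̄ + 3·M̄R̄/d₂ = 46.8231 + 3 × 4.8500 / 1.128 = 59.7220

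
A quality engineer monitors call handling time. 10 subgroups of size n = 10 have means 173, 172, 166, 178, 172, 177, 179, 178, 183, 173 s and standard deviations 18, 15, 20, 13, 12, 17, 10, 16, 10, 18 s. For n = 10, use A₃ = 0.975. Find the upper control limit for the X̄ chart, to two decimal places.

189.63

X̄̄ = (173 + 172 + 166 + 178 + 172 + 177 + 179 + 178 + 183 + 173) / 10 = 175.1000
s̄ = (18 + 15 + 20 + 13 + 12 + 17 + 10 + 16 + 10 + 18) / 10 = 14.9000
UCL = X̄̄ + A₃·s̄ = 175.1000 + 0.975 × 14.9000 = 189.6275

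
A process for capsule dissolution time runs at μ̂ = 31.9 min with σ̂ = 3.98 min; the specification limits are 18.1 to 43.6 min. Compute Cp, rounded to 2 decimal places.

Cp = (USL − LSL) / (6σ̂) = (43.6 − 18.1) / (6 × 3.98) = 25.5000 / 23.8800 = 1.0678

1.07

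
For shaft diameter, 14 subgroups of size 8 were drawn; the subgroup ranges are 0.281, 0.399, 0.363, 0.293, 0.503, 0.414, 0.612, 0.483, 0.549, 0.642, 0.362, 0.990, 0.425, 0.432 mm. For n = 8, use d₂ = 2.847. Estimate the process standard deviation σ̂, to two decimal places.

0.17

R̄ = (0.281 + 0.399 + 0.363 + 0.293 + 0.503 + 0.414 + 0.612 + 0.483 + 0.549 + 0.642 + 0.362 + 0.990 + 0.425 + 0.432) / 14 = 0.4820
σ̂ = R̄ / d₂ = 0.4820 / 2.847 = 0.1693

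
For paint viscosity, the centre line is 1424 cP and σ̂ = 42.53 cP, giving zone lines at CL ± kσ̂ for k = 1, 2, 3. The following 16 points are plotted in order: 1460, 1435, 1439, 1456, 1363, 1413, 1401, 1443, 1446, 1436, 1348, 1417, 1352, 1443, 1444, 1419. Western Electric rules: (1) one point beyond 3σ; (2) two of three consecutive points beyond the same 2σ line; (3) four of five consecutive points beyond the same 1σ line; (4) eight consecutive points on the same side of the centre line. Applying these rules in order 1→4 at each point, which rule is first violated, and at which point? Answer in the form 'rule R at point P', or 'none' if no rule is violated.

none

Zone of each point (C = within 1σ̂, B = 1σ̂–2σ̂, A = 2σ̂–3σ̂, * = beyond 3σ̂; sign = side of CL): 1:+C, 2:+C, 3:+C, 4:+C, 5:-B, 6:-C, 7:-C, 8:+C, 9:+C, 10:+C, 11:-B, 12:-C, 13:-B, 14:+C, 15:+C, 16:-C
No rule fires across all 16 points.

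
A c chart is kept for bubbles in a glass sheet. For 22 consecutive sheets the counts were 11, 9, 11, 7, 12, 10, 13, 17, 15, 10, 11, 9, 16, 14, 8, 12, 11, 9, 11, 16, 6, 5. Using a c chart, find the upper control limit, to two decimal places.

21.02

c̄ = (11 + 9 + 11 + 7 + 12 + 10 + 13 + 17 + 15 + 10 + 11 + 9 + 16 + 14 + 8 + 12 + 11 + 9 + 11 + 16 + 6 + 5) / 22 = 243 / 22 = 11.0455
UCL = c̄ + 3√c̄ = 11.0455 + 3 × √11.0455 = 11.0455 + 3 × 3.3235 = 21.0159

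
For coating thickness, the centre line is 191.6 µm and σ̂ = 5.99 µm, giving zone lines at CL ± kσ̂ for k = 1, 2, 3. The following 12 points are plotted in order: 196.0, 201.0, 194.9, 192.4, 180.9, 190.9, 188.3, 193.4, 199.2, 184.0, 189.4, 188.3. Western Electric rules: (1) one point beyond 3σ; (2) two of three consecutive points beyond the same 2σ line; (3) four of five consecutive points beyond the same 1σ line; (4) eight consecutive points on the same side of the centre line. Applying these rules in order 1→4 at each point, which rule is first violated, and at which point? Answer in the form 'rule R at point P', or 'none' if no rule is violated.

none

Zone of each point (C = within 1σ̂, B = 1σ̂–2σ̂, A = 2σ̂–3σ̂, * = beyond 3σ̂; sign = side of CL): 1:+C, 2:+B, 3:+C, 4:+C, 5:-B, 6:-C, 7:-C, 8:+C, 9:+B, 10:-B, 11:-C, 12:-C
No rule fires across all 12 points.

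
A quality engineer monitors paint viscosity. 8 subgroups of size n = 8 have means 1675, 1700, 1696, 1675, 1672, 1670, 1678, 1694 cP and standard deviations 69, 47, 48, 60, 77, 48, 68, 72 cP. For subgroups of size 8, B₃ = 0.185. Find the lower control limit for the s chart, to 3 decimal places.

11.308

s̄ = (69 + 47 + 48 + 60 + 77 + 48 + 68 + 72) / 8 = 61.1250
LCL_s = B₃·s̄ = 0.185 × 61.1250 = 11.3081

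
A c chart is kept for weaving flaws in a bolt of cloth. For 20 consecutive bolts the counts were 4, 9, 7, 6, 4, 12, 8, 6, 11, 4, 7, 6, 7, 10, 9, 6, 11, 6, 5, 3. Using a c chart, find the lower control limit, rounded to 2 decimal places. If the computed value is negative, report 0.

c̄ = (4 + 9 + 7 + 6 + 4 + 12 + 8 + 6 + 11 + 4 + 7 + 6 + 7 + 10 + 9 + 6 + 11 + 6 + 5 + 3) / 20 = 141 / 20 = 7.0500
LCL = c̄ − 3√c̄ = 7.0500 − 3 × 2.6552 = -0.9156 → 0 (cannot be negative)

0.00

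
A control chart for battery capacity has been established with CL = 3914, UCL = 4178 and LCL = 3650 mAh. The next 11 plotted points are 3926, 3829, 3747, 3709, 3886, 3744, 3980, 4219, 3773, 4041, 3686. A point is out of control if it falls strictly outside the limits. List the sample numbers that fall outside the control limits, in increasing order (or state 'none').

Compare each point to [3650, 4178]: sample 8 = 4219 > UCL.

8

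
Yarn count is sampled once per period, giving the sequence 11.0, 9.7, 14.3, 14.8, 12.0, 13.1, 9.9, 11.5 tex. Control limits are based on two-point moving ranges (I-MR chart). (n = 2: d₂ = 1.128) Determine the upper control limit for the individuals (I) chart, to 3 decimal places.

X̄ = (11.0 + 9.7 + 14.3 + 14.8 + 12.0 + 13.1 + 9.9 + 11.5) / 8 = 12.0375
Moving ranges: 1.3, 4.6, 0.5, 2.8, 1.1, 3.2, 1.6; M̄R̄ = 15.1000 / 7 = 2.1571
UCL = X̄ + 3·M̄R̄/d₂ = 12.0375 + 3 × 2.1571 / 1.128 = 17.7746

17.775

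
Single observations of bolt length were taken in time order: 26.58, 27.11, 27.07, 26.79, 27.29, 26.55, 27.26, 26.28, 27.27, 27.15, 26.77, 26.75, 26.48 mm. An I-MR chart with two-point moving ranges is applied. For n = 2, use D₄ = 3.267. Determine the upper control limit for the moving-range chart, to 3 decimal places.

Moving ranges: 0.53, 0.04, 0.28, 0.50, 0.74, 0.71, 0.98, 0.99, 0.12, 0.38, 0.02, 0.27; M̄R̄ = 5.5600 / 12 = 0.4633
UCL_MR = D₄·M̄R̄ = 3.267 × 0.4633 = 1.5137

1.514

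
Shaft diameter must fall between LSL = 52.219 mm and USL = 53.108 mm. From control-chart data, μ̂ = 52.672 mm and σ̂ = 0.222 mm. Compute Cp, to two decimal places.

0.67

Cp = (USL − LSL) / (6σ̂) = (53.108 − 52.219) / (6 × 0.222) = 0.8890 / 1.3320 = 0.6674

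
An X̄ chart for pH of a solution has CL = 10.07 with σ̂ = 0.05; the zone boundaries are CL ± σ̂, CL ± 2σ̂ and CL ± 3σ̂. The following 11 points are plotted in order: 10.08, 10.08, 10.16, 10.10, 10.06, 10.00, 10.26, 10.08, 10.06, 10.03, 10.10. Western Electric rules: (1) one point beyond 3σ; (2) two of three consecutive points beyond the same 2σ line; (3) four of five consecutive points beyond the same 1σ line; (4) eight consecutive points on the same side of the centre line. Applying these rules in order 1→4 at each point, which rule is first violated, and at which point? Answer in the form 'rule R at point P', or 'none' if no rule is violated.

Zone of each point (C = within 1σ̂, B = 1σ̂–2σ̂, A = 2σ̂–3σ̂, * = beyond 3σ̂; sign = side of CL): 1:+C, 2:+C, 3:+B, 4:+C, 5:-C, 6:-B, 7:+*, 8:+C, 9:-C, 10:-C, 11:+C
Rule 1 (one point beyond the 3σ limits) is satisfied at point 7.

rule 1 at point 7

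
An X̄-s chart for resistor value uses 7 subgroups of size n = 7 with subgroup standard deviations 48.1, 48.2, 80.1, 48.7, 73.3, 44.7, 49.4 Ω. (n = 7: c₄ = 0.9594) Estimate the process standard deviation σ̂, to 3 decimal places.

58.444

s̄ = (48.1 + 48.2 + 80.1 + 48.7 + 73.3 + 44.7 + 49.4) / 7 = 56.0714
σ̂ = s̄ / c₄ = 56.0714 / 0.9594 = 58.4443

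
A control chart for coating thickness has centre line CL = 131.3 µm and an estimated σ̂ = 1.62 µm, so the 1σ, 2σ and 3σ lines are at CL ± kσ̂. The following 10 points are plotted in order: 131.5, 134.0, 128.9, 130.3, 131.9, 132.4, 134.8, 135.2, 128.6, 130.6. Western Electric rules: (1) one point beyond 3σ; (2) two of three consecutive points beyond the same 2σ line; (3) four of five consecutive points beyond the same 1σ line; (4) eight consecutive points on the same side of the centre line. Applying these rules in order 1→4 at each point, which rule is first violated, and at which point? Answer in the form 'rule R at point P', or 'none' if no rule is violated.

Zone of each point (C = within 1σ̂, B = 1σ̂–2σ̂, A = 2σ̂–3σ̂, * = beyond 3σ̂; sign = side of CL): 1:+C, 2:+B, 3:-B, 4:-C, 5:+C, 6:+C, 7:+A, 8:+A, 9:-B, 10:-C
Rule 2 (two of three consecutive points beyond the same 2σ limit) is satisfied at point 8.

rule 2 at point 8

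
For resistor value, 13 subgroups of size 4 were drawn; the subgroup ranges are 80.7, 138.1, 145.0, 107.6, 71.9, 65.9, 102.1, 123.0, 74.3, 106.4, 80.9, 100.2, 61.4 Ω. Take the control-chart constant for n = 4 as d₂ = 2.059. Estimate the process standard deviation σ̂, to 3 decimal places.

R̄ = (80.7 + 138.1 + 145.0 + 107.6 + 71.9 + 65.9 + 102.1 + 123.0 + 74.3 + 106.4 + 80.9 + 100.2 + 61.4) / 13 = 96.7308
σ̂ = R̄ / d₂ = 96.7308 / 2.059 = 46.9795

46.979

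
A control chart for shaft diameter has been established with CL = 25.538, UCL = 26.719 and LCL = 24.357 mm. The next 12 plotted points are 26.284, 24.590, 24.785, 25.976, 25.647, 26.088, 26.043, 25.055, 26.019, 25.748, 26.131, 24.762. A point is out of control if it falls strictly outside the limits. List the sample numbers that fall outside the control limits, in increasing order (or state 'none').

All 12 points lie within [24.357, 26.719].

none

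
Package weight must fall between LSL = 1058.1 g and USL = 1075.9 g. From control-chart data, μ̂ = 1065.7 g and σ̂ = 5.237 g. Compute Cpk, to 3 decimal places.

0.484

Cpu = (USL − μ̂) / (3σ̂) = (1075.9 − 1065.7) / (3 × 5.237) = 0.6492; Cpl = (μ̂ − LSL) / (3σ̂) = (1065.7 − 1058.1) / (3 × 5.237) = 0.4837; Cpk = min(Cpu, Cpl) = 0.4837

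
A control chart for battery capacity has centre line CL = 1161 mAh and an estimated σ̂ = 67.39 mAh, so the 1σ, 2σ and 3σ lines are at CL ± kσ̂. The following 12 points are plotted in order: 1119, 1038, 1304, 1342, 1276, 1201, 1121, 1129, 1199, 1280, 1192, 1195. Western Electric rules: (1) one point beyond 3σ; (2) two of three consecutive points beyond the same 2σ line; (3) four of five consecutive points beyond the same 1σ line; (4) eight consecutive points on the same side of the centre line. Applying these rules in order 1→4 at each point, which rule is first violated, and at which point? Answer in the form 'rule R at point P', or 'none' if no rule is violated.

Zone of each point (C = within 1σ̂, B = 1σ̂–2σ̂, A = 2σ̂–3σ̂, * = beyond 3σ̂; sign = side of CL): 1:-C, 2:-B, 3:+A, 4:+A, 5:+B, 6:+C, 7:-C, 8:-C, 9:+C, 10:+B, 11:+C, 12:+C
Rule 2 (two of three consecutive points beyond the same 2σ limit) is satisfied at point 4.

rule 2 at point 4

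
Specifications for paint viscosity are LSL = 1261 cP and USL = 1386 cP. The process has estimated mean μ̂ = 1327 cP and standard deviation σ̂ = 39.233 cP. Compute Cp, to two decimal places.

0.53

Cp = (USL − LSL) / (6σ̂) = (1386 − 1261) / (6 × 39.233) = 125.0000 / 235.3980 = 0.5310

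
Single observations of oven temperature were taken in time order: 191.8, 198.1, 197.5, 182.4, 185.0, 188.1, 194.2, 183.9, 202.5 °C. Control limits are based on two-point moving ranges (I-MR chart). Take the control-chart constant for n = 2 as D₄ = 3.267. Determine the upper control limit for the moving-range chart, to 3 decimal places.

Moving ranges: 6.3, 0.6, 15.1, 2.6, 3.1, 6.1, 10.3, 18.6; M̄R̄ = 62.7000 / 8 = 7.8375
UCL_MR = D₄·M̄R̄ = 3.267 × 7.8375 = 25.6051

25.605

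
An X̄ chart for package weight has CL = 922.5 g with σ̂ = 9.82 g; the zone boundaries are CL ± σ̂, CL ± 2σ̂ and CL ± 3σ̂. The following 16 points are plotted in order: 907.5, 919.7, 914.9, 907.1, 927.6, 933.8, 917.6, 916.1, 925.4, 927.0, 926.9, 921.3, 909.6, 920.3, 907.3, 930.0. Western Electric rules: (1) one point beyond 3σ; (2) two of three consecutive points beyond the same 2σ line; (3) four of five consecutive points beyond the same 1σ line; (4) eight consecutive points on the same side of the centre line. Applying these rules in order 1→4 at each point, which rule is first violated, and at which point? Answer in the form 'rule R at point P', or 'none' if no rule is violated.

none

Zone of each point (C = within 1σ̂, B = 1σ̂–2σ̂, A = 2σ̂–3σ̂, * = beyond 3σ̂; sign = side of CL): 1:-B, 2:-C, 3:-C, 4:-B, 5:+C, 6:+B, 7:-C, 8:-C, 9:+C, 10:+C, 11:+C, 12:-C, 13:-B, 14:-C, 15:-B, 16:+C
No rule fires across all 16 points.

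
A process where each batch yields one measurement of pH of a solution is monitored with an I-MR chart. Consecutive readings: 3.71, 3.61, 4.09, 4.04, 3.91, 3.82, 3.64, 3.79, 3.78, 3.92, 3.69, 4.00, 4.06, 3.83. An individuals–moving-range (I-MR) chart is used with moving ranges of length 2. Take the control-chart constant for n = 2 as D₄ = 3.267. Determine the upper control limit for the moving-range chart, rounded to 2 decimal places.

Moving ranges: 0.10, 0.48, 0.05, 0.13, 0.09, 0.18, 0.15, 0.01, 0.14, 0.23, 0.31, 0.06, 0.23; M̄R̄ = 2.1600 / 13 = 0.1662
UCL_MR = D₄·M̄R̄ = 3.267 × 0.1662 = 0.5428

0.54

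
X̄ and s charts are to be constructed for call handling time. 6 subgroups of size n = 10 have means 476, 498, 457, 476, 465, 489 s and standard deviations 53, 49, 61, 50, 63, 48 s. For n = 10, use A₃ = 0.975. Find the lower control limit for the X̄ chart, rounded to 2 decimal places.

424.18

X̄̄ = (476 + 498 + 457 + 476 + 465 + 489) / 6 = 476.8333
s̄ = (53 + 49 + 61 + 50 + 63 + 48) / 6 = 54.0000
LCL = X̄̄ − A₃·s̄ = 476.8333 − 0.975 × 54.0000 = 424.1833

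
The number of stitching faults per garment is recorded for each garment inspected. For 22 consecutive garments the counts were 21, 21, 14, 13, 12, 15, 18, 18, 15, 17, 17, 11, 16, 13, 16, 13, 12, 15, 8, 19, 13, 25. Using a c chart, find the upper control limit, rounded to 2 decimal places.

c̄ = (21 + 21 + 14 + 13 + 12 + 15 + 18 + 18 + 15 + 17 + 17 + 11 + 16 + 13 + 16 + 13 + 12 + 15 + 8 + 19 + 13 + 25) / 22 = 342 / 22 = 15.5455
UCL = c̄ + 3√c̄ = 15.5455 + 3 × √15.5455 = 15.5455 + 3 × 3.9428 = 27.3738

27.37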